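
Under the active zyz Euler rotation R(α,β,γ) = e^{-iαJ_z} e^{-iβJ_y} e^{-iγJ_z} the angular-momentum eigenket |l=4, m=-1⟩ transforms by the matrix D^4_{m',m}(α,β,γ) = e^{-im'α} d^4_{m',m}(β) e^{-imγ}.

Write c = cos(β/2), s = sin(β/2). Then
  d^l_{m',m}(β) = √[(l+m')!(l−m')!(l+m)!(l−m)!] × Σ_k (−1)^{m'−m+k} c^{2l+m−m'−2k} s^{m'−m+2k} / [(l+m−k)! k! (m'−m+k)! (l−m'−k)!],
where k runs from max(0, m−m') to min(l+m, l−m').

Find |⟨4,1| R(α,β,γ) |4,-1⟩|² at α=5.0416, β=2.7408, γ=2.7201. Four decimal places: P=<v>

P=0.1347

D^4_{1,-1}(5.0416,2.7408,2.7201) = e^{-i·1·5.0416}·d^4_{1,-1}(2.7408)·e^{-i·-1·2.7201}. Compute d first:
With c≡cos(β/2)=0.199058 and s≡sin(β/2)=0.979988, N=[120·6·6·120]^{1/2}=720.000000
The bounds max(0,m−m')=0 and min(l+m,l−m')=3 give 4 terms
  k=0: (−1)^2·720.0000/(72)·0.1991^6·0.9800^2 = +0.000597
  k=1: (−1)^3·720.0000/(24)·0.1991^4·0.9800^4 = -0.043443
  k=2: (−1)^4·720.0000/(48)·0.1991^2·0.9800^6 = +0.526470
  k=3: (−1)^5·720.0000/(720)·0.1991^0·0.9800^8 = -0.850678
d^4_{1,-1}(2.7408) = +0.000597 -0.043443 +0.526470 -0.850678 = -0.367054
|D^4_{1,-1}|² = |d^4_{1,-1}(β)|² = (-0.367054)² = 0.134729 (the z-rotation phases have unit modulus)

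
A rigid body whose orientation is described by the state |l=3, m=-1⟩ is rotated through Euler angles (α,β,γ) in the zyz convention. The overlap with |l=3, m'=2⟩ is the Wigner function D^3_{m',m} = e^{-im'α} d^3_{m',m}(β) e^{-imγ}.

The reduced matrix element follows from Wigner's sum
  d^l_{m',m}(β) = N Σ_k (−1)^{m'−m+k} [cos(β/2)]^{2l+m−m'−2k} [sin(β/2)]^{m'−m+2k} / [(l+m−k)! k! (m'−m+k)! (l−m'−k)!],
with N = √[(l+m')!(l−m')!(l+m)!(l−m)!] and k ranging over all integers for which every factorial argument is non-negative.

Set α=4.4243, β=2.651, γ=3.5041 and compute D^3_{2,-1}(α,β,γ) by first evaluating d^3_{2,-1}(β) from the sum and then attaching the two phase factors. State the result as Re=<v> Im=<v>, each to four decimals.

Re=0.3409 Im=0.4655

First d^3_{2,-1}(β=2.651), then the phase factors e^{-i(2)α} and e^{-i(-1)γ}:
c=cos(2.651/2)=0.242844, s=sin(2.651/2)=0.970065; N=√[120·1·2·24]=75.894664
k: max(0,(-1)−(2))=0 … min(3+(-1),3−(2))=1
  k=0: (−1)^3·75.8947/(12)·0.2428^3·0.9701^3 = -0.082683
  k=1: (−1)^4·75.8947/(24)·0.2428^1·0.9701^5 = +0.659678
d^3_{2,-1}(2.651) = -0.082683 +0.659678 = +0.576996
D = (-0.838551-0.544823i)·(+0.576996)·(-0.935011-0.354620i) = +0.340917+0.465510i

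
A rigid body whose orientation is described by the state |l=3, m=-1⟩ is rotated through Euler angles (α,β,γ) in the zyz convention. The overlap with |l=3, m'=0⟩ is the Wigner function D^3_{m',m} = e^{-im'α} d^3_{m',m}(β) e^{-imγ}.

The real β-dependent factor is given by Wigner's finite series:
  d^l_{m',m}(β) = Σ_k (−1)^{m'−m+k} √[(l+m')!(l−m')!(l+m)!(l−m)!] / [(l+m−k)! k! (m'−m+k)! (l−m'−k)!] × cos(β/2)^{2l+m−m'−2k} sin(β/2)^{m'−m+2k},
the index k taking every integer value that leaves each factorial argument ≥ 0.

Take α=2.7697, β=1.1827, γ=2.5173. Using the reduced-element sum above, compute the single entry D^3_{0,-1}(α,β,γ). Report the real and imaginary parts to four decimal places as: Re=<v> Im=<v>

Re=-0.0923 Im=0.0665

First d^3_{0,-1}(β=1.1827), then the phase factors e^{-i(0)α} and e^{-i(-1)γ}:
With c≡cos(β/2)=0.830189 and s≡sin(β/2)=0.557482, N=[6·6·2·24]^{1/2}=41.569219
k: max(0,(-1)−(0))=0 … min(3+(-1),3−(0))=2
  k=0: (−1)^1·41.5692/(12)·0.8302^5·0.5575^1 = -0.761564
  k=1: (−1)^2·41.5692/(4)·0.8302^3·0.5575^3 = +1.030234
  k=2: (−1)^3·41.5692/(12)·0.8302^1·0.5575^5 = -0.154854
d^3_{0,-1}(1.1827) = -0.761564 +1.030234 -0.154854 = +0.113816
D = (+1.000000+0.000000i)·(+0.113816)·(-0.811377+0.584523i) = -0.092348+0.066528i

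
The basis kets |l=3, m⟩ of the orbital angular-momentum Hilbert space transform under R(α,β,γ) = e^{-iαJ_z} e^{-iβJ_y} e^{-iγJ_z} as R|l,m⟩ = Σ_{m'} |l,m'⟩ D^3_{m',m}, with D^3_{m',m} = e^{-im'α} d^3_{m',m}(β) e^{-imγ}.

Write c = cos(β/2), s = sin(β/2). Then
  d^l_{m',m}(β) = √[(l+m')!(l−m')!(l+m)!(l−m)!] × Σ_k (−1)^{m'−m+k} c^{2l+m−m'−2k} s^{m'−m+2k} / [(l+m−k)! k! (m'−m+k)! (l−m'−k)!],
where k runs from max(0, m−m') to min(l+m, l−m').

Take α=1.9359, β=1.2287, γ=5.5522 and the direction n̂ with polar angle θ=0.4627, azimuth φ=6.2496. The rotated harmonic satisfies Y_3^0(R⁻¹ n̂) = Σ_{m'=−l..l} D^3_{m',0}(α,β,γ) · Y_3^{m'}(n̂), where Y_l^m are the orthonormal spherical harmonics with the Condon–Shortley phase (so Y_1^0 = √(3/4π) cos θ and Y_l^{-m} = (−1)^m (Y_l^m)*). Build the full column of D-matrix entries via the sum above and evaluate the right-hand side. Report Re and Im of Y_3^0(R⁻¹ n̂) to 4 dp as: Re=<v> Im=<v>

Re=-0.1485 Im=0.0000

Need the full column D^3_{m',0} for m'=−3..3 at α=1.9359, β=1.2287, γ=5.5522.
cos(β/2)=0.817148, sin(β/2)=0.576427
d^3_{-3,0}: single k=3 term ⇒ +0.467360;  D = +0.415516-0.213943i
d^3_{-2,0}: k∈[2..3] ⇒ +0.811435 -0.403777 = +0.407658;  D = -0.303720-0.271918i
d^3_{-1,0}: k∈[1..3] ⇒ +0.727511 -1.086047 +0.180142 = -0.178394;  D = +0.063695-0.166635i
d^3_{0,0}: k∈[0..3] ⇒ +0.297718 -1.333323 +0.663473 -0.036683 = -0.408816;  D = -0.408816+0.000000i
d^3_{1,0}: k∈[0..2] ⇒ -0.727511 +1.086047 -0.180142 = +0.178394;  D = -0.063695-0.166635i
d^3_{2,0}: k∈[0..1] ⇒ +0.811435 -0.403777 = +0.407658;  D = -0.303720+0.271918i
d^3_{3,0}: single k=0 term ⇒ -0.467360;  D = -0.415516-0.213943i
Y_3^{m'}(θ=0.4627,φ=6.2496) and Σ D·Y over m':
  (+0.4155-0.2139i)·(+0.0369+0.0037i)  (-0.3037-0.2719i)·(+0.1818+0.0122i)  (+0.0637-0.1666i)·(+0.4331+0.0146i)  (-0.4088+0.0000i)·(+0.3352+0.0000i)  (-0.0637-0.1666i)·(-0.4331+0.0146i)  (-0.3037+0.2719i)·(+0.1818-0.0122i)  (-0.4155-0.2139i)·(-0.0369+0.0037i)
Y_3^0(R⁻¹ n̂) = -0.148523+0.000000i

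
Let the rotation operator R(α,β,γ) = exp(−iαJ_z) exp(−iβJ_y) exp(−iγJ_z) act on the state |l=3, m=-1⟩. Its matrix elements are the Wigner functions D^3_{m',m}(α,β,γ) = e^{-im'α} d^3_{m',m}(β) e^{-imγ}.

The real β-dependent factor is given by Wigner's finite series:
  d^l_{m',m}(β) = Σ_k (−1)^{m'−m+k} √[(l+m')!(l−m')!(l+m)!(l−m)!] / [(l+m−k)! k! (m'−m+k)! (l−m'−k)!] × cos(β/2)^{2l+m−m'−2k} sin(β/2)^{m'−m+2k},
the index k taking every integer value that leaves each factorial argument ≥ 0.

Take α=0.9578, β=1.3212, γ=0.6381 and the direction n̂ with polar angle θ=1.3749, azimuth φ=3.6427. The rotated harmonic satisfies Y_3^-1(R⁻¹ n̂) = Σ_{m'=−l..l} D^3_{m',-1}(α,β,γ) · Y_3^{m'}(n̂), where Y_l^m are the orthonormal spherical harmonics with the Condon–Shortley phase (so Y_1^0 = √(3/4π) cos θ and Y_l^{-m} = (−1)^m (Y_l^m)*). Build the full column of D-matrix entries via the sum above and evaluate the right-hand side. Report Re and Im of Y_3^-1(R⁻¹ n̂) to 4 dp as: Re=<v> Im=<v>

Re=-0.0496 Im=-0.4266

Need the full column D^3_{m',-1} for m'=−3..3 at α=0.9578, β=1.3212, γ=0.6381.
cos(β/2)=0.789624, sin(β/2)=0.613591
d^3_{-3,-1}: single k=2 term ⇒ +0.566872;  D = -0.528529-0.204941i
d^3_{-2,-1}: k∈[1..2] ⇒ +0.595636 -0.719329 = -0.123693;  D = +0.102926-0.068601i
d^3_{-1,-1}: k∈[0..2] ⇒ +0.242395 -1.170926 +0.530283 = -0.398249;  D = +0.009996-0.398123i
d^3_{0,-1}: k∈[0..2] ⇒ -0.652487 +1.181979 -0.237906 = +0.291586;  D = +0.234210+0.173689i
d^3_{1,-1}: k∈[0..2] ⇒ +0.878194 -0.707043 +0.053367 = +0.224518;  D = +0.213142-0.070562i
d^3_{2,-1}: k∈[0..1] ⇒ -0.719329 +0.217177 = -0.502152;  D = -0.145177+0.480708i
d^3_{3,-1}: single k=0 term ⇒ +0.342296;  D = -0.211083-0.269463i
Y_3^{m'}(θ=1.3749,φ=3.6427) and Σ D·Y over m':
  (-0.5285-0.2049i)·(-0.0265+0.3928i)  (+0.1029-0.0686i)·(+0.1031-0.1613i)  (+0.0100-0.3981i)·(+0.2254-0.1234i)  (+0.2342+0.1737i)·(-0.2042+0.0000i)  (+0.2131-0.0706i)·(-0.2254-0.1234i)  (-0.1452+0.4807i)·(+0.1031+0.1613i)  (-0.2111-0.2695i)·(+0.0265+0.3928i)
Y_3^-1(R⁻¹ n̂) = -0.049599-0.426630i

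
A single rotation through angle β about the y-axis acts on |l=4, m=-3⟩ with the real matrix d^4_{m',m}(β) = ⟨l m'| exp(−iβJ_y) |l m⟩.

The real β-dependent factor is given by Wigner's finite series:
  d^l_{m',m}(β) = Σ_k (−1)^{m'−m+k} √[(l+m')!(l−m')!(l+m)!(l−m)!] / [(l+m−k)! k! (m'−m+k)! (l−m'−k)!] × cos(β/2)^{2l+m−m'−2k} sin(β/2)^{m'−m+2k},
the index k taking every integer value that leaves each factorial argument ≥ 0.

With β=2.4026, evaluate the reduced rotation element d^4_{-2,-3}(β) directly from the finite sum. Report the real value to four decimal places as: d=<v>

d=0.0531

d^4_{-2,-3}(β=2.4026) via Wigner's sum:
c=cos(2.4026/2)=0.361146, s=sin(2.4026/2)=0.932509; N=√[2·720·1·5040]=2693.993318
k: max(0,(-3)−(-2))=0 … min(4+(-3),4−(-2))=1
  k=0: (−1)^1·2693.9933/(720)·0.3611^7·0.9325^1 = -0.002796
  k=1: (−1)^2·2693.9933/(240)·0.3611^5·0.9325^3 = +0.055919
d^4_{-2,-3}(2.4026) = -0.002796 +0.055919 = +0.053123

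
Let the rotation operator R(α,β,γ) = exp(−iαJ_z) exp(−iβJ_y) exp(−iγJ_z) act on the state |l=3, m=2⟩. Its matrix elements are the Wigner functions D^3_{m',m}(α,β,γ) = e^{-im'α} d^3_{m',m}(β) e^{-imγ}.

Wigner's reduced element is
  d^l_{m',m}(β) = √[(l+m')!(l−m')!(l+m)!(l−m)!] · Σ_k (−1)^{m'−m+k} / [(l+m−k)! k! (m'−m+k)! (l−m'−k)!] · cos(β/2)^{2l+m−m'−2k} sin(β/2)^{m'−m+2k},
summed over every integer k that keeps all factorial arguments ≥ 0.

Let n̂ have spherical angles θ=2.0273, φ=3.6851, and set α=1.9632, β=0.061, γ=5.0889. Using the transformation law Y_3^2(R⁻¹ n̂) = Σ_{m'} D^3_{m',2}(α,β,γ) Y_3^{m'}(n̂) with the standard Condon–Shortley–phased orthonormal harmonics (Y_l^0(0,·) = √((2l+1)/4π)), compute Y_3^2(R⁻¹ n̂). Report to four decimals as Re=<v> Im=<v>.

Need the full column D^3_{m',2} for m'=−3..3 at α=1.9632, β=0.061, γ=5.0889.
cos(β/2)=0.999535, sin(β/2)=0.030495
d^3_{-3,2}: single k=5 term ⇒ +0.000000;  D = -0.000000+0.000000i
d^3_{-2,2}: k∈[4..5] ⇒ +0.000004 -0.000000 = +0.000004;  D = +0.000004+0.000000i
d^3_{-1,2}: k∈[3..4] ⇒ +0.000179 -0.000000 = +0.000179;  D = -0.000063-0.000168i
d^3_{0,2}: k∈[2..3] ⇒ +0.005084 -0.000005 = +0.005079;  D = -0.003706+0.003474i
d^3_{1,2}: k∈[1..2] ⇒ +0.096210 -0.000179 = +0.096031;  D = +0.087474+0.039628i
d^3_{2,2}: k∈[0..1] ⇒ +0.997213 -0.004641 = +0.992572;  D = +0.032716-0.992032i
d^3_{3,2}: single k=0 term ⇒ -0.074524;  D = +0.069762-0.026214i
Y_3^{m'}(θ=2.0273,φ=3.6851) and Σ D·Y over m':
  (-0.0000+0.0000i)·(+0.0180+0.3012i)  (+0.0000+0.0000i)·(-0.1688+0.3213i)  (-0.0001-0.0002i)·(+0.0071-0.0043i)  (-0.0037+0.0035i)·(+0.3337+0.0000i)  (+0.0875+0.0396i)·(-0.0071-0.0043i)  (+0.0327-0.9920i)·(-0.1688-0.3213i)  (+0.0698-0.0262i)·(-0.0180+0.3012i)
Y_3^2(R⁻¹ n̂) = -0.319322+0.178959i

Re=-0.3193 Im=0.1790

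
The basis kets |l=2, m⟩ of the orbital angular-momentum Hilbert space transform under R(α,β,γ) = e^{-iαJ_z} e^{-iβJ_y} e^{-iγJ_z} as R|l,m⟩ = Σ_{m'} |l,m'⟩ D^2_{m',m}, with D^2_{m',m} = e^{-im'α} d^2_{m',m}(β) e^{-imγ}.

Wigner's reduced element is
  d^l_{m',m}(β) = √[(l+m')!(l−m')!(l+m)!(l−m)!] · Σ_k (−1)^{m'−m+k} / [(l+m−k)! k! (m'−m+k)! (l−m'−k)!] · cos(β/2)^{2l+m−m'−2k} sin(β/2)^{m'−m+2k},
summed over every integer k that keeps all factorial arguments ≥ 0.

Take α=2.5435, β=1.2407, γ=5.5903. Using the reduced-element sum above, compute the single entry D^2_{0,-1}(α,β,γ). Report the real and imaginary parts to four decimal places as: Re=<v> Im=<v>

Split into d^2_{0,-1}(β=1.2407) × two z-phases.
c=cos(1.2407/2)=0.813675, s=sin(1.2407/2)=0.581320; N=√[2·2·1·6]=4.898979
Admissible k: 0..1 (factorial args all ≥0)
  k=0: (−1)^1·4.8990/(2)·0.8137^3·0.5813^1 = -0.767086
  k=1: (−1)^2·4.8990/(2)·0.8137^1·0.5813^3 = +0.391537
d^2_{0,-1}(1.2407) = -0.767086 +0.391537 = -0.375549
Attach z-rotation phases: D = e^{-i(0)(2.5435)}·(-0.375549)·e^{-i(-1)(5.5903)} = -0.288950+0.239886i

Re=-0.2889 Im=0.2399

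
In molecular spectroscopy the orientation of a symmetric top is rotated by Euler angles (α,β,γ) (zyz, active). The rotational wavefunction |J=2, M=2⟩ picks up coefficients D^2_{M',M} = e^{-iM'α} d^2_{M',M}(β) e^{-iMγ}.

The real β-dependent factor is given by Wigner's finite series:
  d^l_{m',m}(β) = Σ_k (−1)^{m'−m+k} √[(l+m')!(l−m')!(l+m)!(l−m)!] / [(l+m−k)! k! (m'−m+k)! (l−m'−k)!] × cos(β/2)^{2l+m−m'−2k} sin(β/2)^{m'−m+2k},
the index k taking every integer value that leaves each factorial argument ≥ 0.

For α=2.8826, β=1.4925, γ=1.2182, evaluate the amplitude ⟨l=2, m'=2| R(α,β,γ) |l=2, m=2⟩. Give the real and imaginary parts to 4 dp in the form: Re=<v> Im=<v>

Split into d^2_{2,2}(β=1.4925) × two z-phases.
Half-angle: c=0.734240, s=0.678890. N=√(24·1·24·1)=24.000000
The bounds max(0,m−m')=0 and min(l+m,l−m')=0 give 1 term
  k=0: (−1)^0·24.0000/(24)·0.7342^4·0.6789^0 = +0.290638
d^2_{2,2}(1.4925) = +0.290638
Attach z-rotation phases: D = e^{-i(2)(2.8826)}·(+0.290638)·e^{-i(2)(1.2182)} = -0.099008-0.273254i

Re=-0.0990 Im=-0.2733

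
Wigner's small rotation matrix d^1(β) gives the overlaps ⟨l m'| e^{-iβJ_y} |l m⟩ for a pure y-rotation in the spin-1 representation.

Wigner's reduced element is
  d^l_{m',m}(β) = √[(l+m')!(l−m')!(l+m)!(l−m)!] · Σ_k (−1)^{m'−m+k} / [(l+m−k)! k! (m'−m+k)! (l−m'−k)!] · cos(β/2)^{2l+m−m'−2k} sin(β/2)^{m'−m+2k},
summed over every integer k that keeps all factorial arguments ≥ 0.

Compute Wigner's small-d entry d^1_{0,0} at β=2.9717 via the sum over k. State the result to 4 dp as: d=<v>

d^1_{0,0}(β=2.9717) via Wigner's sum:
c=cos(2.9717/2)=0.084844, s=sin(2.9717/2)=0.996394; N=√[1·1·1·1]=1.000000
The bounds max(0,m−m')=0 and min(l+m,l−m')=1 give 2 terms
  k=0: (−1)^0·1.0000/(1)·0.0848^2·0.9964^0 = +0.007199
  k=1: (−1)^1·1.0000/(1)·0.0848^0·0.9964^2 = -0.992801
d^1_{0,0}(2.9717) = +0.007199 -0.992801 = -0.985603

d=-0.9856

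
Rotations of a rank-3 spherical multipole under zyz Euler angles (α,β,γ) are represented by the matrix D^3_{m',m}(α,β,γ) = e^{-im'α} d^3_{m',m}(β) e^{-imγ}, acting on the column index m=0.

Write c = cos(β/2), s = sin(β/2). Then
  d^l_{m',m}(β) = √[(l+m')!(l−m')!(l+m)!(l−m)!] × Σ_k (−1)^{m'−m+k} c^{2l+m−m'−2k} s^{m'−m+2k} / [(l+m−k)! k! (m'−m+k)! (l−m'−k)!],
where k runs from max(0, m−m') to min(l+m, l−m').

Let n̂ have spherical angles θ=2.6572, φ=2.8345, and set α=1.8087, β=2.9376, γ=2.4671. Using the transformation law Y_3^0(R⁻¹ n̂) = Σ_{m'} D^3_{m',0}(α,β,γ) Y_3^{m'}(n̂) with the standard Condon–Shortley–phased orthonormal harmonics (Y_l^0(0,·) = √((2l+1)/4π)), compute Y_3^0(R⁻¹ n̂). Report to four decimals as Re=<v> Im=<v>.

Re=0.4068 Im=0.0000

Need the full column D^3_{m',0} for m'=−3..3 at α=1.8087, β=2.9376, γ=2.4671.
cos(β/2)=0.101820, sin(β/2)=0.994803
d^3_{-3,0}: single k=3 term ⇒ +0.004648;  D = +0.003042-0.003513i
d^3_{-2,0}: k∈[2..3] ⇒ +0.000583 -0.055612 = -0.055030;  D = +0.048917+0.025207i
d^3_{-1,0}: k∈[1..3] ⇒ +0.000038 -0.010800 +0.343643 = +0.332881;  D = -0.078449+0.323505i
d^3_{0,0}: k∈[0..3] ⇒ +0.000001 -0.000957 +0.091380 -0.969220 = -0.878795;  D = -0.878795+0.000000i
d^3_{1,0}: k∈[0..2] ⇒ -0.000038 +0.010800 -0.343643 = -0.332881;  D = +0.078449+0.323505i
d^3_{2,0}: k∈[0..1] ⇒ +0.000583 -0.055612 = -0.055030;  D = +0.048917-0.025207i
d^3_{3,0}: single k=0 term ⇒ -0.004648;  D = -0.003042-0.003513i
Y_3^{m'}(θ=2.6572,φ=2.8345) and Σ D·Y over m':
  (+0.0030-0.0035i)·(-0.0255-0.0336i)  (+0.0489+0.0252i)·(-0.1603-0.1130i)  (-0.0784+0.3235i)·(-0.4183-0.1326i)  (-0.8788+0.0000i)·(-0.3024+0.0000i)  (+0.0784+0.3235i)·(+0.4183-0.1326i)  (+0.0489-0.0252i)·(-0.1603+0.1130i)  (-0.0030-0.0035i)·(+0.0255-0.0336i)
Y_3^0(R⁻¹ n̂) = +0.406845-0.000000i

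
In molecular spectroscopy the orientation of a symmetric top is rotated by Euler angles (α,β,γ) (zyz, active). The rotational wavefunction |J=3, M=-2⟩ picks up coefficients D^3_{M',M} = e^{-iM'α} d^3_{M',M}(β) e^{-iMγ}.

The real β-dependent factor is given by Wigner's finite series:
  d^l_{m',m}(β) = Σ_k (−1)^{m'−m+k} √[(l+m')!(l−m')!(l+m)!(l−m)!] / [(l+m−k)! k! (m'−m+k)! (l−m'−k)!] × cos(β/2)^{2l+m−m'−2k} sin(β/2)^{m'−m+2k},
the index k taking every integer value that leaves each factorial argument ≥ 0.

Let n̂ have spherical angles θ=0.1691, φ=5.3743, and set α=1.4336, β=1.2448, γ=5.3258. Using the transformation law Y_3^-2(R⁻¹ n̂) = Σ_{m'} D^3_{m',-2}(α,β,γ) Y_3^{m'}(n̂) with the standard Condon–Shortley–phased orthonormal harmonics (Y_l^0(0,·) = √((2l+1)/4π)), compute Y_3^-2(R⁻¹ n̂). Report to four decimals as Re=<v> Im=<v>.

Need the full column D^3_{m',-2} for m'=−3..3 at α=1.4336, β=1.2448, γ=5.3258.
cos(β/2)=0.812482, sin(β/2)=0.582987
d^3_{-3,-2}: single k=1 term ⇒ +0.505594;  D = -0.368015+0.346685i
d^3_{-2,-2}: k∈[0..1] ⇒ +0.287661 -0.740528 = -0.452867;  D = -0.262529-0.369008i
d^3_{-1,-2}: k∈[0..1] ⇒ -0.652719 +0.672120 = +0.019401;  D = +0.017198-0.008979i
d^3_{0,-2}: k∈[0..1] ⇒ +0.811208 -0.417660 = +0.393548;  D = -0.132717-0.370495i
d^3_{1,-2}: k∈[0..1] ⇒ -0.672120 +0.173024 = -0.499096;  D = +0.488464-0.102468i
d^3_{2,-2}: k∈[0..1] ⇒ +0.381269 -0.039260 = +0.342009;  D = +0.023778+0.341182i
d^3_{3,-2}: single k=0 term ⇒ -0.134024;  D = -0.133718-0.009055i
Y_3^{m'}(θ=0.1691,φ=5.3743) and Σ D·Y over m':
  (-0.3680+0.3467i)·(-0.0018+0.0008i)  (-0.2625-0.3690i)·(-0.0070+0.0277i)  (+0.0172-0.0090i)·(+0.1290+0.1655i)  (-0.1327-0.3705i)·(+0.6836+0.0000i)  (+0.4885-0.1025i)·(-0.1290+0.1655i)  (+0.0238+0.3412i)·(-0.0070-0.0277i)  (-0.1337-0.0091i)·(+0.0018+0.0008i)
Y_3^-2(R⁻¹ n̂) = -0.111593-0.166287i

Re=-0.1116 Im=-0.1663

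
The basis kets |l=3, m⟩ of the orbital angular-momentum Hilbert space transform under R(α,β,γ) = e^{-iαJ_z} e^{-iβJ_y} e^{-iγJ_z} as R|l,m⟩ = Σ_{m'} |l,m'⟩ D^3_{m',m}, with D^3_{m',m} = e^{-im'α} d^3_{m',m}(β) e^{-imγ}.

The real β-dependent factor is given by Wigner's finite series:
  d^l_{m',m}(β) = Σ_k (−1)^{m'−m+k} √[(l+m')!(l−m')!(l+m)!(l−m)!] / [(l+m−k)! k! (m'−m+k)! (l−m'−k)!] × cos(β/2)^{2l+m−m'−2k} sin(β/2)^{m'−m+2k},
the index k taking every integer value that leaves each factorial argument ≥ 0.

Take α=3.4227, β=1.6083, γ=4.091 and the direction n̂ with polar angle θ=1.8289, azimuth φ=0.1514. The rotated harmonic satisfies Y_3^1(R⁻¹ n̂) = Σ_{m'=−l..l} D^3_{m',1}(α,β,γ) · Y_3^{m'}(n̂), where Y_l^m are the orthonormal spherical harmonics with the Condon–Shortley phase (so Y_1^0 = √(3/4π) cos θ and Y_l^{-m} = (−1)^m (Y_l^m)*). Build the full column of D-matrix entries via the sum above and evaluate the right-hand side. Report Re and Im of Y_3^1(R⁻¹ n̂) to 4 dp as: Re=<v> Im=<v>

Need the full column D^3_{m',1} for m'=−3..3 at α=3.4227, β=1.6083, γ=4.091.
cos(β/2)=0.693724, sin(β/2)=0.720241
d^3_{-3,1}: single k=4 term ⇒ +0.501569;  D = +0.498749-0.053109i
d^3_{-2,1}: k∈[3..4] ⇒ +0.788903 -0.425184 = +0.363719;  D = -0.336794+0.137337i
d^3_{-1,1}: k∈[2..4] ⇒ +0.720864 -1.036036 +0.139594 = -0.175578;  D = -0.137807+0.108797i
d^3_{0,1}: k∈[1..3] ⇒ +0.400868 -1.296300 +0.465765 = -0.429667;  D = +0.250137-0.349349i
d^3_{1,1}: k∈[0..2] ⇒ +0.111460 -0.961152 +0.777027 = -0.072665;  D = -0.024252+0.068498i
d^3_{2,1}: k∈[0..1] ⇒ -0.365941 +0.788903 = +0.422962;  D = -0.025014+0.422222i
d^3_{3,1}: single k=0 term ⇒ +0.465316;  D = -0.102423-0.453903i
Y_3^{m'}(θ=1.8289,φ=0.1514) and Σ D·Y over m':
  (+0.4987-0.0531i)·(+0.3389-0.1655i)  (-0.3368+0.1373i)·(-0.2328+0.0727i)  (-0.1378+0.1088i)·(-0.2083+0.0318i)  (+0.2501-0.3493i)·(+0.2547+0.0000i)  (-0.0243+0.0685i)·(+0.2083+0.0318i)  (-0.0250+0.4222i)·(-0.2328-0.0727i)  (-0.1024-0.4539i)·(-0.3389-0.1655i)
Y_3^1(R⁻¹ n̂) = +0.306507-0.185205i

Re=0.3065 Im=-0.1852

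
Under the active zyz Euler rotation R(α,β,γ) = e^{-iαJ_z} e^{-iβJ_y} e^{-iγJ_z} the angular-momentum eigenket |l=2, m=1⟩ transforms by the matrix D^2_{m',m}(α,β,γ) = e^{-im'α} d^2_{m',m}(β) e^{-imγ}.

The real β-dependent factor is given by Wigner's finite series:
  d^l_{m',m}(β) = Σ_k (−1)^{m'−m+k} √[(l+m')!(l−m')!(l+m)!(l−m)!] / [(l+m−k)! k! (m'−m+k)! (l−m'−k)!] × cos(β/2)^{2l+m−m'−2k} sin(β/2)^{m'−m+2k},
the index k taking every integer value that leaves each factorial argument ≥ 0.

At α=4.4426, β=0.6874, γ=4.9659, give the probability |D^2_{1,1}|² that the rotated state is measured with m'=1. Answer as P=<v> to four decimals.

P=0.2341

Split into d^2_{1,1}(β=0.6874) × two z-phases.
Half-angle: c=0.941514, s=0.336973. N=√(6·1·6·1)=6.000000
k: max(0,(1)−(1))=0 … min(2+(1),2−(1))=1
  k=0: (−1)^0·6.0000/(6)·0.9415^4·0.3370^0 = +0.785792
  k=1: (−1)^1·6.0000/(2)·0.9415^2·0.3370^2 = -0.301971
d^2_{1,1}(0.6874) = +0.785792 -0.301971 = +0.483821
|D^2_{1,1}|² = |d^2_{1,1}(β)|² = (+0.483821)² = 0.234083 (the z-rotation phases have unit modulus)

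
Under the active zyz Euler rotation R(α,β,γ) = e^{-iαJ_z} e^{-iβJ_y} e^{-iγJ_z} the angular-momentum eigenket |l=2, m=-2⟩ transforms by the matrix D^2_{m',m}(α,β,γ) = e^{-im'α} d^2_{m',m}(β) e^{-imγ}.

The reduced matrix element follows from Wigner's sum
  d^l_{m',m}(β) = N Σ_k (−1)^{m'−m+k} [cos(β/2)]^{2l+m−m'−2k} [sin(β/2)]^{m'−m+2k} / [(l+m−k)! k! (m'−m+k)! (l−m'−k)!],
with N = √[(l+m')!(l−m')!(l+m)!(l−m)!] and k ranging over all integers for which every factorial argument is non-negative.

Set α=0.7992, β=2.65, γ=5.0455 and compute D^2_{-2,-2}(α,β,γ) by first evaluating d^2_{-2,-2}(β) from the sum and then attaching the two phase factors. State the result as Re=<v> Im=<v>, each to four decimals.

Re=0.0022 Im=-0.0027

D^2_{-2,-2}(0.7992,2.65,5.0455) = e^{-i·-2·0.7992}·d^2_{-2,-2}(2.65)·e^{-i·-2·5.0455}. Compute d first:
Half-angle: c=0.243329, s=0.969944. N=√(1·24·1·24)=24.000000
The bounds max(0,m−m')=0 and min(l+m,l−m')=0 give 1 term
  k=0: (−1)^0·24.0000/(24)·0.2433^4·0.9699^0 = +0.003506
d^2_{-2,-2}(2.65) = +0.003506
Phases: e^{-i·(-2)·0.7992}=-0.027600+0.999619i, e^{-i·(-2)·5.0455}=-0.786162-0.618020i ⇒ D=+0.002242-0.002695i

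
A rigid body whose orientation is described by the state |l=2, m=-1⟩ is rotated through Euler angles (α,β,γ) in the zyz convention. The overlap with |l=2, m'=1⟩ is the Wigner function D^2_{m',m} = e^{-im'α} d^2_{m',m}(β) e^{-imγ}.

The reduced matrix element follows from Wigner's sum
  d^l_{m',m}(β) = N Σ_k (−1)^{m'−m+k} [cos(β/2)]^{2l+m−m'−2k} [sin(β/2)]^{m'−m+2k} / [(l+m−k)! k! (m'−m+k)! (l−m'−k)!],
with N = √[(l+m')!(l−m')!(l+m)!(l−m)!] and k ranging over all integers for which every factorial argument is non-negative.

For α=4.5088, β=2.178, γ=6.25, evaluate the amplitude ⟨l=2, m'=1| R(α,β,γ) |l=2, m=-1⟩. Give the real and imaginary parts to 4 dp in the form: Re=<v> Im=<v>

Re=0.0188 Im=-0.1092

D^2_{1,-1}(4.5088,2.178,6.25) = e^{-i·1·4.5088}·d^2_{1,-1}(2.178)·e^{-i·-1·6.25}. Compute d first:
With c≡cos(β/2)=0.463372 and s≡sin(β/2)=0.886164, N=[6·1·1·6]^{1/2}=6.000000
k∈{0,1} keeps every argument non-negative
  k=0: (−1)^2·6.0000/(2)·0.4634^2·0.8862^2 = +0.505835
  k=1: (−1)^3·6.0000/(6)·0.4634^0·0.8862^4 = -0.616675
d^2_{1,-1}(2.178) = +0.505835 -0.616675 = -0.110840
Phases: e^{-i·(1)·4.5088}=-0.202185+0.979347i, e^{-i·(-1)·6.25}=+0.999449-0.033179i ⇒ D=+0.018796-0.109235i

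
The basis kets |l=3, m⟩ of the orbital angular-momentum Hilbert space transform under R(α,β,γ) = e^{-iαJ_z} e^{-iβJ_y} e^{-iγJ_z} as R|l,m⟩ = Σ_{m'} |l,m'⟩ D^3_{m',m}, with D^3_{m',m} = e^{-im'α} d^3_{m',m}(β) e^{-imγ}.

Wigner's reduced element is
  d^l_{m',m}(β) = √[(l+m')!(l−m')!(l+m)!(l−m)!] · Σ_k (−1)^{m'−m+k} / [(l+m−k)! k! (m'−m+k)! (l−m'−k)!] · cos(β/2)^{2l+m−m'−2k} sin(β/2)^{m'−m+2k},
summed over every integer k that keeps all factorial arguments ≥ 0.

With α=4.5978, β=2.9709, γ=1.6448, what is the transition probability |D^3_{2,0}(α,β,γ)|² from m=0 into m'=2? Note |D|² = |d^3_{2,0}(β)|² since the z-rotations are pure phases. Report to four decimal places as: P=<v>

First d^3_{2,0}(β=2.9709), then the phase factors e^{-i(2)α} and e^{-i(0)γ}:
c=cos(2.9709/2)=0.085243, s=sin(2.9709/2)=0.996360; N=√[120·1·6·6]=65.726707
The bounds max(0,m−m')=0 and min(l+m,l−m')=1 give 2 terms
  k=0: (−1)^2·65.7267/(12)·0.0852^4·0.9964^2 = +0.000287
  k=1: (−1)^3·65.7267/(12)·0.0852^2·0.9964^4 = -0.039223
d^3_{2,0}(2.9709) = +0.000287 -0.039223 = -0.038936
|D^3_{2,0}|² = |d^3_{2,0}(β)|² = (-0.038936)² = 0.001516 (the z-rotation phases have unit modulus)

P=0.0015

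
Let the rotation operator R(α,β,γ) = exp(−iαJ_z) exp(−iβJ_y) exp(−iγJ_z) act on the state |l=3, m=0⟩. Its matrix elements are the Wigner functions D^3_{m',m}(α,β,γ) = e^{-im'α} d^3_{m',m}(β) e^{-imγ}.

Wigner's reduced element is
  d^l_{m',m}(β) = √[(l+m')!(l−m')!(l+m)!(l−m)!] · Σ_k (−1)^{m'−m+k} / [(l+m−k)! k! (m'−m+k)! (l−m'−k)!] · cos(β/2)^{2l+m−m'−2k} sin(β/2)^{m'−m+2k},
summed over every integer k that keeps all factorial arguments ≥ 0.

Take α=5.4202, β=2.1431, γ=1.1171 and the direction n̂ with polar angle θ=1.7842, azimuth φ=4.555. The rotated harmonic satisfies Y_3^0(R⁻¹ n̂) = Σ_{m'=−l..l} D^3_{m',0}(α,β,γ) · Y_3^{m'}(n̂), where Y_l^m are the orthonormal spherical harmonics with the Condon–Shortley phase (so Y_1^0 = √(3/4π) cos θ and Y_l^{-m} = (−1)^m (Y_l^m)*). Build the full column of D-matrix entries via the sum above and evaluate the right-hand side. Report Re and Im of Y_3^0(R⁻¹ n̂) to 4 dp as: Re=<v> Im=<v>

Need the full column D^3_{m',0} for m'=−3..3 at α=5.4202, β=2.1431, γ=1.1171.
cos(β/2)=0.478764, sin(β/2)=0.877944
d^3_{-3,0}: single k=3 term ⇒ +0.332108;  D = -0.282672-0.174335i
d^3_{-2,0}: k∈[2..3] ⇒ +0.221809 -0.745882 = -0.524073;  D = +0.080997+0.517776i
d^3_{-1,0}: k∈[1..3] ⇒ +0.076501 -0.771749 +0.865058 = +0.169809;  D = +0.110405-0.129019i
d^3_{0,0}: k∈[0..3] ⇒ +0.012043 -0.364470 +1.225609 -0.457931 = +0.415251;  D = +0.415251+0.000000i
d^3_{1,0}: k∈[0..2] ⇒ -0.076501 +0.771749 -0.865058 = -0.169809;  D = -0.110405-0.129019i
d^3_{2,0}: k∈[0..1] ⇒ +0.221809 -0.745882 = -0.524073;  D = +0.080997-0.517776i
d^3_{3,0}: single k=0 term ⇒ -0.332108;  D = +0.282672-0.174335i
Y_3^{m'}(θ=1.7842,φ=4.555) and Σ D·Y over m':
  (-0.2827-0.1743i)·(+0.1771-0.3469i)  (+0.0810+0.5178i)·(+0.1966+0.0640i)  (+0.1104-0.1290i)·(+0.0384-0.2420i)  (+0.4153+0.0000i)·(+0.2194+0.0000i)  (-0.1104-0.1290i)·(-0.0384-0.2420i)  (+0.0810-0.5178i)·(+0.1966-0.0640i)  (+0.2827-0.1743i)·(-0.1771-0.3469i)
Y_3^0(R⁻¹ n̂) = -0.218384+0.000000i

Re=-0.2184 Im=0.0000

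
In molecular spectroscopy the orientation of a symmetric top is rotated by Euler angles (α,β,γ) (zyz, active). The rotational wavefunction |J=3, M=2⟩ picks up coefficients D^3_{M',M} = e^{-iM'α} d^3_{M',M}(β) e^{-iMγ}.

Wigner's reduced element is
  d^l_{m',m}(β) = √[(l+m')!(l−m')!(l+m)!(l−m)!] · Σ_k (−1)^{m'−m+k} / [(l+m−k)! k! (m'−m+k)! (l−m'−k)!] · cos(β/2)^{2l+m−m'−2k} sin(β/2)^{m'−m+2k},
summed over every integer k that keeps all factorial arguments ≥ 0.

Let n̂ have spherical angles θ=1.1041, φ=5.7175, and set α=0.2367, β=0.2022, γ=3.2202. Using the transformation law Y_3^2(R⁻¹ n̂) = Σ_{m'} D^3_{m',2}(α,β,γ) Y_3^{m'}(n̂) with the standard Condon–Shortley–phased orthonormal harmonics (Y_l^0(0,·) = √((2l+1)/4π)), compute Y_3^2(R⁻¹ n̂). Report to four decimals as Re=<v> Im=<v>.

Need the full column D^3_{m',2} for m'=−3..3 at α=0.2367, β=0.2022, γ=3.2202.
cos(β/2)=0.994894, sin(β/2)=0.100928
d^3_{-3,2}: single k=5 term ⇒ +0.000026;  D = +0.000022+0.000013i
d^3_{-2,2}: k∈[4..5] ⇒ +0.000514 -0.000001 = +0.000512;  D = +0.000487+0.000159i
d^3_{-1,2}: k∈[3..4] ⇒ +0.006403 -0.000033 = +0.006370;  D = +0.006350+0.000506i
d^3_{0,2}: k∈[2..3] ⇒ +0.054663 -0.000563 = +0.054100;  D = +0.053433-0.008470i
d^3_{1,2}: k∈[1..2] ⇒ +0.311096 -0.006403 = +0.304693;  D = +0.281358-0.116943i
d^3_{2,2}: k∈[0..1] ⇒ +0.969751 -0.049900 = +0.919851;  D = +0.742932-0.542382i
d^3_{3,2}: single k=0 term ⇒ -0.240974;  D = -0.155880+0.183765i
Y_3^{m'}(θ=1.1041,φ=5.7175) and Σ D·Y over m':
  (+0.0000+0.0000i)·(-0.0374+0.2948i)  (+0.0005+0.0002i)·(+0.1560+0.3319i)  (+0.0064+0.0005i)·(+0.0030+0.0019i)  (+0.0534-0.0085i)·(-0.3338+0.0000i)  (+0.2814-0.1169i)·(-0.0030+0.0019i)  (+0.7429-0.5424i)·(+0.1560-0.3319i)  (-0.1559+0.1838i)·(+0.0374+0.2948i)
Y_3^2(R⁻¹ n̂) = -0.142528-0.366364i

Re=-0.1425 Im=-0.3664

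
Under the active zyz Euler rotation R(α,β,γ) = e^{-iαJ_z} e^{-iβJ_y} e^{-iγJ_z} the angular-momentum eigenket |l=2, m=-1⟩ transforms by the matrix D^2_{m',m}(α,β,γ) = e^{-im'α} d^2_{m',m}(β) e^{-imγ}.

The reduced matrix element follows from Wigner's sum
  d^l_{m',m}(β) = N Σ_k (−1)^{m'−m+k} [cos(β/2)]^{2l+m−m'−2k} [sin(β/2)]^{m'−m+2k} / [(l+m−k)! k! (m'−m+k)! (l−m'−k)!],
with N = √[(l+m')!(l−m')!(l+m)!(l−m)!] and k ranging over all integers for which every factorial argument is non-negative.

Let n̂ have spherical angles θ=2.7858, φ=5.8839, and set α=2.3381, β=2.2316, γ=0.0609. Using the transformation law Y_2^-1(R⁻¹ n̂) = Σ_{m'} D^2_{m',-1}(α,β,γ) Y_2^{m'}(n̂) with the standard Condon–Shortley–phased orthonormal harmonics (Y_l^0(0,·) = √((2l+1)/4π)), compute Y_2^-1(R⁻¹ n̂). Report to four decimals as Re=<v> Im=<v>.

Re=0.2308 Im=0.0483

Need the full column D^2_{m',-1} for m'=−2..2 at α=2.3381, β=2.2316, γ=0.0609.
cos(β/2)=0.439459, sin(β/2)=0.898263
d^2_{-2,-1}: single k=1 term ⇒ +0.152471;  D = +0.003767-0.152425i
d^2_{-1,-1}: k∈[0..1] ⇒ +0.037297 -0.467482 = -0.430185;  D = +0.316925-0.290891i
d^2_{0,-1}: k∈[0..1] ⇒ -0.186739 +0.780197 = +0.593458;  D = +0.592358+0.036119i
d^2_{1,-1}: k∈[0..1] ⇒ +0.467482 -0.651049 = -0.183567;  D = +0.119154+0.139639i
d^2_{2,-1}: single k=0 term ⇒ -0.637028;  D = +0.061751-0.634028i
Y_2^{m'}(θ=2.7858,φ=5.8839) and Σ D·Y over m':
  (+0.0038-0.1524i)·(+0.0327+0.0336i)  (+0.3169-0.2909i)·(-0.2324-0.0981i)  (+0.5924+0.0361i)·(+0.5160+0.0000i)  (+0.1192+0.1396i)·(+0.2324-0.0981i)  (+0.0618-0.6340i)·(+0.0327-0.0336i)
Y_2^-1(R⁻¹ n̂) = +0.230820+0.048266i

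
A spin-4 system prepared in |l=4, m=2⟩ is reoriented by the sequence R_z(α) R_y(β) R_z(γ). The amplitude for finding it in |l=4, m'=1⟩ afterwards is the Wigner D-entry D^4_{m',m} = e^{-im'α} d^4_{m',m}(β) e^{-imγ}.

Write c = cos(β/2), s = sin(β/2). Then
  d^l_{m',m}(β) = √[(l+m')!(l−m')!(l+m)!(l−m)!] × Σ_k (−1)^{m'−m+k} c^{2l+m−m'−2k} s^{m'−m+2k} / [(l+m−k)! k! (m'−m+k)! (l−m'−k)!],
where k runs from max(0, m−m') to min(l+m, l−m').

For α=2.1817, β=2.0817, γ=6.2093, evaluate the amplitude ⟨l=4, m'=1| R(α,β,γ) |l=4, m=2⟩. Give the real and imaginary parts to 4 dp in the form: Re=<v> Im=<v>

D^4_{1,2}(2.1817,2.0817,6.2093) = e^{-i·1·2.1817}·d^4_{1,2}(2.0817)·e^{-i·2·6.2093}. Compute d first:
With c≡cos(β/2)=0.505487 and s≡sin(β/2)=0.862834, N=[120·6·720·2]^{1/2}=1018.233765
Admissible k: 1..3 (factorial args all ≥0)
  k=1: (−1)^0·1018.2338/(240)·0.5055^7·0.8628^1 = +0.030870
  k=2: (−1)^1·1018.2338/(48)·0.5055^5·0.8628^3 = -0.449716
  k=3: (−1)^2·1018.2338/(72)·0.5055^3·0.8628^5 = +0.873538
d^4_{1,2}(2.0817) = +0.030870 -0.449716 +0.873538 = +0.454692
D = (-0.573608-0.819130i)·(+0.454692)·(+0.989102+0.147233i) = -0.203135-0.406793i

Re=-0.2031 Im=-0.4068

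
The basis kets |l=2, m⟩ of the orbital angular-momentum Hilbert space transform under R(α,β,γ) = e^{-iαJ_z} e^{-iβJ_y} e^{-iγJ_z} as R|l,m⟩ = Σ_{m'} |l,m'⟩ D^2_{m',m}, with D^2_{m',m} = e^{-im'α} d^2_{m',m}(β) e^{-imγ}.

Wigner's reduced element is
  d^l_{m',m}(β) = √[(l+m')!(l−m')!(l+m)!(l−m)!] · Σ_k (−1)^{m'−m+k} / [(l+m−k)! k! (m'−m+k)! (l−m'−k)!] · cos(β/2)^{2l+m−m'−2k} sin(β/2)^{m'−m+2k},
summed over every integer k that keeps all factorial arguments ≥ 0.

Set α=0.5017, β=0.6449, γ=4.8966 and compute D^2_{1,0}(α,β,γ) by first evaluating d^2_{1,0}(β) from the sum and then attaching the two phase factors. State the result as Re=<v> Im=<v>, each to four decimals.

Re=-0.5158 Im=0.2829

First d^2_{1,0}(β=0.6449), then the phase factors e^{-i(1)α} and e^{-i(0)γ}:
Half-angle: c=0.948462, s=0.316891. N=√(6·1·2·2)=4.898979
k∈{0,1} keeps every argument non-negative
  k=0: (−1)^1·4.8990/(2)·0.9485^3·0.3169^1 = -0.662286
  k=1: (−1)^2·4.8990/(2)·0.9485^1·0.3169^3 = +0.073931
d^2_{1,0}(0.6449) = -0.662286 +0.073931 = -0.588355
Attach z-rotation phases: D = e^{-i(1)(0.5017)}·(-0.588355)·e^{-i(0)(4.8966)} = -0.515850+0.282950i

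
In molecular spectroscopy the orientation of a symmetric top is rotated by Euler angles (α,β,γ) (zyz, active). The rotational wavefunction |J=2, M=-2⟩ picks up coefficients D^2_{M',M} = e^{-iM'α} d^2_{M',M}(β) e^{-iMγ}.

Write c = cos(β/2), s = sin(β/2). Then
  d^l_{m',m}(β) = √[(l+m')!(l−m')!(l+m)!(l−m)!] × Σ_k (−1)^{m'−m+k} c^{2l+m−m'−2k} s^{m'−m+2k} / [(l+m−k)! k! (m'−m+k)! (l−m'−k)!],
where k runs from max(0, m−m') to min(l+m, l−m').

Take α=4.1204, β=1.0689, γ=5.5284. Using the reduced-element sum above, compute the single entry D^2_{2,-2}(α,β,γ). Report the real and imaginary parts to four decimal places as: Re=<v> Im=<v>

Re=-0.0638 Im=0.0215

First d^2_{2,-2}(β=1.0689), then the phase factors e^{-i(2)α} and e^{-i(-2)γ}:
c=cos(1.0689/2)=0.860549, s=sin(1.0689/2)=0.509368; N=√[24·1·1·24]=24.000000
Admissible k: 0..0 (factorial args all ≥0)
  k=0: (−1)^4·24.0000/(24)·0.8605^0·0.5094^4 = +0.067317
d^2_{2,-2}(1.0689) = +0.067317
Attach z-rotation phases: D = e^{-i(2)(4.1204)}·(+0.067317)·e^{-i(-2)(5.5284)} = -0.063780+0.021533i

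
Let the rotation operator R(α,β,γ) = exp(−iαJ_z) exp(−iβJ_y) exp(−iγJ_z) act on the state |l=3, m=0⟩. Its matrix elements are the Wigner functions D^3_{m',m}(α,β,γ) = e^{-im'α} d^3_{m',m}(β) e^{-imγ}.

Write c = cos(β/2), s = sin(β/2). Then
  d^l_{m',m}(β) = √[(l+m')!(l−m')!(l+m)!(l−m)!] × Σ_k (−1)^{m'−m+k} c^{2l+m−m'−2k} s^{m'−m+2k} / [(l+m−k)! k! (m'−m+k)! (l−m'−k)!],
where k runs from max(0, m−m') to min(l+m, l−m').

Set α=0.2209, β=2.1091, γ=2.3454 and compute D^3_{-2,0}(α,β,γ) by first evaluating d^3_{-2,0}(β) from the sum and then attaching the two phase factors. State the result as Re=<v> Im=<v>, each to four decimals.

D^3_{-2,0}(0.2209,2.1091,2.3454) = e^{-i·-2·0.2209}·d^3_{-2,0}(2.1091)·e^{-i·0·2.3454}. Compute d first:
Half-angle: c=0.493619, s=0.869678. N=√(1·120·6·6)=65.726707
k∈{2,3} keeps every argument non-negative
  k=2: (−1)^0·65.7267/(12)·0.4936^4·0.8697^2 = +0.245949
  k=3: (−1)^1·65.7267/(12)·0.4936^2·0.8697^4 = -0.763447
d^3_{-2,0}(2.1091) = +0.245949 -0.763447 = -0.517498
Phases: e^{-i·(-2)·0.2209}=+0.903984+0.427567i, e^{-i·(0)·2.3454}=+1.000000+0.000000i ⇒ D=-0.467809-0.221265i

Re=-0.4678 Im=-0.2213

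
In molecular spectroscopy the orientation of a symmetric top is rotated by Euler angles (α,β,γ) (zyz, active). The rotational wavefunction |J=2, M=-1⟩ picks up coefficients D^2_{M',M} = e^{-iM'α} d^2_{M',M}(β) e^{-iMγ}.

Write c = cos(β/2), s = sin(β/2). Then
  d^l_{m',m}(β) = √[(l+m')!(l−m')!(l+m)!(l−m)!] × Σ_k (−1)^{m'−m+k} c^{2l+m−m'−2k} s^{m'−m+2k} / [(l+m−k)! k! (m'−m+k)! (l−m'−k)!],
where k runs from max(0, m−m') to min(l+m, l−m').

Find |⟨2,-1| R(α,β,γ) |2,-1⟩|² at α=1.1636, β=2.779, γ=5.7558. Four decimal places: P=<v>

P=0.0087

First d^2_{-1,-1}(β=2.779), then the phase factors e^{-i(-1)α} and e^{-i(-1)γ}:
c=cos(2.779/2)=0.180305, s=sin(2.779/2)=0.983611; N=√[1·6·1·6]=6.000000
k∈{0,1} keeps every argument non-negative
  k=0: (−1)^0·6.0000/(6)·0.1803^4·0.9836^0 = +0.001057
  k=1: (−1)^1·6.0000/(2)·0.1803^2·0.9836^2 = -0.094359
d^2_{-1,-1}(2.779) = +0.001057 -0.094359 = -0.093302
|D^2_{-1,-1}|² = |d^2_{-1,-1}(β)|² = (-0.093302)² = 0.008705 (the z-rotation phases have unit modulus)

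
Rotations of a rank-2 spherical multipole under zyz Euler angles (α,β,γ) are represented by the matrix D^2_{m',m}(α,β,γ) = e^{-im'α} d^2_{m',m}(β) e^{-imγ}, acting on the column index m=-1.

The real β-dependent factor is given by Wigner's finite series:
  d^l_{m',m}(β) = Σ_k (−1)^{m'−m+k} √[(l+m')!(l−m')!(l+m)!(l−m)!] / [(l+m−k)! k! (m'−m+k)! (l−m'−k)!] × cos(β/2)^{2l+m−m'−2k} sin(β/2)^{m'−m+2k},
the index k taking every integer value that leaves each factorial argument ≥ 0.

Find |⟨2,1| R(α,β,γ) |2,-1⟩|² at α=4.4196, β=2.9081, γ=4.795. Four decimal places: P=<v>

D^2_{1,-1}(4.4196,2.9081,4.795) = e^{-i·1·4.4196}·d^2_{1,-1}(2.9081)·e^{-i·-1·4.795}. Compute d first:
With c≡cos(β/2)=0.116481 and s≡sin(β/2)=0.993193, N=[6·1·1·6]^{1/2}=6.000000
k∈{0,1} keeps every argument non-negative
  k=0: (−1)^2·6.0000/(2)·0.1165^2·0.9932^2 = +0.040151
  k=1: (−1)^3·6.0000/(6)·0.1165^0·0.9932^4 = -0.973048
d^2_{1,-1}(2.9081) = +0.040151 -0.973048 = -0.932897
|D^2_{1,-1}|² = |d^2_{1,-1}(β)|² = (-0.932897)² = 0.870297 (the z-rotation phases have unit modulus)

P=0.8703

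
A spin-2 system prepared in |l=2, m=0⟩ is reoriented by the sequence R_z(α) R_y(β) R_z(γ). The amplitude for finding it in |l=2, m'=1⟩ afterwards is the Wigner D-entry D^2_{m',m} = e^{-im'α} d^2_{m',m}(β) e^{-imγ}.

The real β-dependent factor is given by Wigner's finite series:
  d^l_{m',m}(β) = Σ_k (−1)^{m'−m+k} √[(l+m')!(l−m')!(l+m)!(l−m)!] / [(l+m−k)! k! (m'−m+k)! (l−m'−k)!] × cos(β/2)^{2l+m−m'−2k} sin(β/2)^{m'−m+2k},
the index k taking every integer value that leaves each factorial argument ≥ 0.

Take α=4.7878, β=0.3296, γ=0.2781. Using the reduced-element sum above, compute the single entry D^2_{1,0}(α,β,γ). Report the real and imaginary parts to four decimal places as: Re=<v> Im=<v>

Re=-0.0283 Im=-0.3740

Split into d^2_{1,0}(β=0.3296) × two z-phases.
Half-angle: c=0.986451, s=0.164055. N=√(6·1·2·2)=4.898979
k: max(0,(0)−(1))=0 … min(2+(0),2−(1))=1
  k=0: (−1)^1·4.8990/(2)·0.9865^3·0.1641^1 = -0.385738
  k=1: (−1)^2·4.8990/(2)·0.9865^1·0.1641^3 = +0.010669
d^2_{1,0}(0.3296) = -0.385738 +0.010669 = -0.375069
Attach z-rotation phases: D = e^{-i(1)(4.7878)}·(-0.375069)·e^{-i(0)(0.2781)} = -0.028258-0.374003i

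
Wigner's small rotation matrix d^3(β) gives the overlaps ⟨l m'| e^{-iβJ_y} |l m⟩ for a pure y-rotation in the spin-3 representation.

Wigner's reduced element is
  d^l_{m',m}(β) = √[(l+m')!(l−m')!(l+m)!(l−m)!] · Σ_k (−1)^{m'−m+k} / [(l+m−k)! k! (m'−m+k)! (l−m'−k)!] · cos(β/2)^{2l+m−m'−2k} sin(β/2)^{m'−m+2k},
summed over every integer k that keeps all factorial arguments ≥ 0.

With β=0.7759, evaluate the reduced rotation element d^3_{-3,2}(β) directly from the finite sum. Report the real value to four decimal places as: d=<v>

d=0.0176

d^3_{-3,2}(β=0.7759) via Wigner's sum:
Half-angle: c=0.925687, s=0.378292. N=√(1·720·120·1)=293.938769
k∈{5} keeps every argument non-negative
  k=5: (−1)^0·293.9388/(120)·0.9257^1·0.3783^5 = +0.017566
d^3_{-3,2}(0.7759) = +0.017566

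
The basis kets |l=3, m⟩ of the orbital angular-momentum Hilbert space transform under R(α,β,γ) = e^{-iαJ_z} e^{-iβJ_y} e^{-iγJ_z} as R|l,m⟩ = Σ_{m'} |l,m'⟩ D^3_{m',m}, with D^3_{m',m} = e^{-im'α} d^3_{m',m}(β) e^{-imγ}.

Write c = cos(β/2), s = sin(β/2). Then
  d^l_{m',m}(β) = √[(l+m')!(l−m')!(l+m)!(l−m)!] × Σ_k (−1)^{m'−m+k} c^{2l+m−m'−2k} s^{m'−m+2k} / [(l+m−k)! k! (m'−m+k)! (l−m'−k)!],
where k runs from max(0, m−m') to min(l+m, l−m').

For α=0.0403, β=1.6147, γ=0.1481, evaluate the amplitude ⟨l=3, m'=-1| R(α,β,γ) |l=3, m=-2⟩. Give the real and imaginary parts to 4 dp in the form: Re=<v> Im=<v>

Re=0.4033 Im=0.1411

First d^3_{-1,-2}(β=1.6147), then the phase factors e^{-i(-1)α} and e^{-i(-2)γ}:
With c≡cos(β/2)=0.691415 and s≡sin(β/2)=0.722457, N=[2·24·1·120]^{1/2}=75.894664
Admissible k: 0..1 (factorial args all ≥0)
  k=0: (−1)^1·75.8947/(24)·0.6914^5·0.7225^1 = -0.361000
  k=1: (−1)^2·75.8947/(12)·0.6914^3·0.7225^3 = +0.788286
d^3_{-1,-2}(1.6147) = -0.361000 +0.788286 = +0.427286
D = (+0.999188+0.040289i)·(+0.427286)·(+0.956453+0.291888i) = +0.403322+0.141084i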